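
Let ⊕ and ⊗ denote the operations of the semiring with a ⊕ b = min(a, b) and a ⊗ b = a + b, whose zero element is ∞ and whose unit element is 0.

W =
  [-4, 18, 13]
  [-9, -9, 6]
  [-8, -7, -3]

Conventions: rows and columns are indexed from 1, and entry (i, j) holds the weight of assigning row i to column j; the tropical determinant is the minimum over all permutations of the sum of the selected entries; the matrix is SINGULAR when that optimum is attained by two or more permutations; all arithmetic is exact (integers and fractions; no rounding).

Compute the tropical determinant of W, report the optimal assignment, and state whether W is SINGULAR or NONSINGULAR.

σ = (1, 2, 3): (-4) + (-9) + (-3) = -16
σ = (1, 3, 2): (-4) + 6 + (-7) = -5
σ = (2, 1, 3): 18 + (-9) + (-3) = 6
σ = (2, 3, 1): 18 + 6 + (-8) = 16
σ = (3, 1, 2): 13 + (-9) + (-7) = -3
σ = (3, 2, 1): 13 + (-9) + (-8) = -4
Optimal value attained by: σ = (1, 2, 3).
Answer: det⊕(W) = -16; verdict: NONSINGULAR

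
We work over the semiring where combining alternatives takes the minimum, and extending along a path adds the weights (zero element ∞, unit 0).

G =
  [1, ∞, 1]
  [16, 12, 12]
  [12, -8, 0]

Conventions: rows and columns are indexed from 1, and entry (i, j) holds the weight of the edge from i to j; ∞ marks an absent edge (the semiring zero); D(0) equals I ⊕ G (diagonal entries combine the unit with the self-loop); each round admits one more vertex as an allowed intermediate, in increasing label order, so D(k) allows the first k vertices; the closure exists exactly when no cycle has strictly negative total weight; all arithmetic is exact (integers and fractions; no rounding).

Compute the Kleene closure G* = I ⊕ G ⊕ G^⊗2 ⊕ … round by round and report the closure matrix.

D(0):
  [0, ∞, 1]
  [16, 0, 12]
  [12, -8, 0]
D(1):
  [0, ∞, 1]
  [16, 0, 12]
  [12, -8, 0]
D(2):
  [0, ∞, 1]
  [16, 0, 12]
  [8, -8, 0]
D(3):
  [0, -7, 1]
  [16, 0, 12]
  [8, -8, 0]
Answer: G* = [[0, -7, 1], [16, 0, 12], [8, -8, 0]]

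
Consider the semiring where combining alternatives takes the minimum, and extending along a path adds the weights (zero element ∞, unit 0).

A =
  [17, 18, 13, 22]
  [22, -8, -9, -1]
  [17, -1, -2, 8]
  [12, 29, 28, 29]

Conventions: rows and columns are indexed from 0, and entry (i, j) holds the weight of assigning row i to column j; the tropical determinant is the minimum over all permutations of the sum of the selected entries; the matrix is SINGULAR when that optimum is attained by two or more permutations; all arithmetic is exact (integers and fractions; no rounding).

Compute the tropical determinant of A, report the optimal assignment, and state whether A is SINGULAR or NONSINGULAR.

σ = (0, 1, 2, 3): 17 + (-8) + (-2) + 29 = 36
σ = (0, 1, 3, 2): 17 + (-8) + 8 + 28 = 45
σ = (0, 2, 1, 3): 17 + (-9) + (-1) + 29 = 36
σ = (0, 2, 3, 1): 17 + (-9) + 8 + 29 = 45
σ = (0, 3, 1, 2): 17 + (-1) + (-1) + 28 = 43
σ = (0, 3, 2, 1): 17 + (-1) + (-2) + 29 = 43
σ = (1, 0, 2, 3): 18 + 22 + (-2) + 29 = 67
σ = (1, 0, 3, 2): 18 + 22 + 8 + 28 = 76
σ = (1, 2, 0, 3): 18 + (-9) + 17 + 29 = 55
σ = (1, 2, 3, 0): 18 + (-9) + 8 + 12 = 29
σ = (1, 3, 0, 2): 18 + (-1) + 17 + 28 = 62
σ = (1, 3, 2, 0): 18 + (-1) + (-2) + 12 = 27
σ = (2, 0, 1, 3): 13 + 22 + (-1) + 29 = 63
σ = (2, 0, 3, 1): 13 + 22 + 8 + 29 = 72
σ = (2, 1, 0, 3): 13 + (-8) + 17 + 29 = 51
σ = (2, 1, 3, 0): 13 + (-8) + 8 + 12 = 25
σ = (2, 3, 0, 1): 13 + (-1) + 17 + 29 = 58
σ = (2, 3, 1, 0): 13 + (-1) + (-1) + 12 = 23
σ = (3, 0, 1, 2): 22 + 22 + (-1) + 28 = 71
σ = (3, 0, 2, 1): 22 + 22 + (-2) + 29 = 71
σ = (3, 1, 0, 2): 22 + (-8) + 17 + 28 = 59
σ = (3, 1, 2, 0): 22 + (-8) + (-2) + 12 = 24
σ = (3, 2, 0, 1): 22 + (-9) + 17 + 29 = 59
σ = (3, 2, 1, 0): 22 + (-9) + (-1) + 12 = 24
Optimal value attained by: σ = (2, 3, 1, 0).
Answer: det⊕(A) = 23; verdict: NONSINGULAR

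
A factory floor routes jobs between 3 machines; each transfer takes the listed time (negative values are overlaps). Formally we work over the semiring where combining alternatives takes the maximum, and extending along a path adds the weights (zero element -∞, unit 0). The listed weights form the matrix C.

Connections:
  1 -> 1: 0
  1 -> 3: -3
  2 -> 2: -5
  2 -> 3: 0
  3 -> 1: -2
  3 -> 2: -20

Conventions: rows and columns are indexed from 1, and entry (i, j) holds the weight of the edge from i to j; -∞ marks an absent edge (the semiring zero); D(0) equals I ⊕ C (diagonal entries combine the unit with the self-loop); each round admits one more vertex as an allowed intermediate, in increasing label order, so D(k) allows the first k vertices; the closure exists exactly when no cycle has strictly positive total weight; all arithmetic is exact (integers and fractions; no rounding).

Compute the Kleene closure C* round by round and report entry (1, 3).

D(0):
  [0, -∞, -3]
  [-∞, 0, 0]
  [-2, -20, 0]
D(1):
  [0, -∞, -3]
  [-∞, 0, 0]
  [-2, -20, 0]
D(2):
  [0, -∞, -3]
  [-∞, 0, 0]
  [-2, -20, 0]
D(3):
  [0, -23, -3]
  [-2, 0, 0]
  [-2, -20, 0]
Answer: C*[1][3] = -3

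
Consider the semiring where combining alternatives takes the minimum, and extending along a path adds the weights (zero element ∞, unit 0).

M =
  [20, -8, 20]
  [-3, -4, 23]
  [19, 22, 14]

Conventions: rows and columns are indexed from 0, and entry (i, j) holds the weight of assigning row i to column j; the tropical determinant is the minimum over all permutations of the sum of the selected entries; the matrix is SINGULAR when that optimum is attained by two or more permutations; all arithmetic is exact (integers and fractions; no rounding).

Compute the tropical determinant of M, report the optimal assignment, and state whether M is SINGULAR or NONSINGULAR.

σ = (0, 1, 2): 20 + (-4) + 14 = 30
σ = (0, 2, 1): 20 + 23 + 22 = 65
σ = (1, 0, 2): (-8) + (-3) + 14 = 3
σ = (1, 2, 0): (-8) + 23 + 19 = 34
σ = (2, 0, 1): 20 + (-3) + 22 = 39
σ = (2, 1, 0): 20 + (-4) + 19 = 35
Optimal value attained by: σ = (1, 0, 2).
Answer: det⊕(M) = 3; verdict: NONSINGULAR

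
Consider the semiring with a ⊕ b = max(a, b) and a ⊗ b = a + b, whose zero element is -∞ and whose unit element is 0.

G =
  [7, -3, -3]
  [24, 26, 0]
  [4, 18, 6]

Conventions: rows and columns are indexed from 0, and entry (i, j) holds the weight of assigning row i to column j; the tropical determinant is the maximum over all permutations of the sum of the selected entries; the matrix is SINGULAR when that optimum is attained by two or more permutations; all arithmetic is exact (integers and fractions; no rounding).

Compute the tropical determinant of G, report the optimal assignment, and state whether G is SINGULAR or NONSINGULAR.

σ = (0, 1, 2): 7 + 26 + 6 = 39
σ = (0, 2, 1): 7 + 0 + 18 = 25
σ = (1, 0, 2): (-3) + 24 + 6 = 27
σ = (1, 2, 0): (-3) + 0 + 4 = 1
σ = (2, 0, 1): (-3) + 24 + 18 = 39
σ = (2, 1, 0): (-3) + 26 + 4 = 27
Optimal value attained by: σ = (0, 1, 2).
Answer: det⊕(G) = 39; verdict: SINGULAR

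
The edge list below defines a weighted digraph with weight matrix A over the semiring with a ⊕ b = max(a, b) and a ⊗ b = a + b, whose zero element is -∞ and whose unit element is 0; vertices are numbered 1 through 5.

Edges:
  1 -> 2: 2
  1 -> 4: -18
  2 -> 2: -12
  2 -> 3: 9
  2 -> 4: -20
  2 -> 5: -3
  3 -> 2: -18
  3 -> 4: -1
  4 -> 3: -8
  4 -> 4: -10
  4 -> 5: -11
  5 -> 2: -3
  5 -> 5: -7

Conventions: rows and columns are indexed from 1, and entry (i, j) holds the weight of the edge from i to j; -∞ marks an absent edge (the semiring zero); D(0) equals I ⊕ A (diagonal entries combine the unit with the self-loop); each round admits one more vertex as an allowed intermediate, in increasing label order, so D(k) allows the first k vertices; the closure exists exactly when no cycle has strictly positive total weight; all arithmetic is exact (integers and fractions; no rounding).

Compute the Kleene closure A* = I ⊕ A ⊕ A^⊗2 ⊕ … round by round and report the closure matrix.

D(0):
  [0, 2, -∞, -18, -∞]
  [-∞, 0, 9, -20, -3]
  [-∞, -18, 0, -1, -∞]
  [-∞, -∞, -8, 0, -11]
  [-∞, -3, -∞, -∞, 0]
D(1):
  [0, 2, -∞, -18, -∞]
  [-∞, 0, 9, -20, -3]
  [-∞, -18, 0, -1, -∞]
  [-∞, -∞, -8, 0, -11]
  [-∞, -3, -∞, -∞, 0]
D(2):
  [0, 2, 11, -18, -1]
  [-∞, 0, 9, -20, -3]
  [-∞, -18, 0, -1, -21]
  [-∞, -∞, -8, 0, -11]
  [-∞, -3, 6, -23, 0]
D(3):
  [0, 2, 11, 10, -1]
  [-∞, 0, 9, 8, -3]
  [-∞, -18, 0, -1, -21]
  [-∞, -26, -8, 0, -11]
  [-∞, -3, 6, 5, 0]
D(4):
  [0, 2, 11, 10, -1]
  [-∞, 0, 9, 8, -3]
  [-∞, -18, 0, -1, -12]
  [-∞, -26, -8, 0, -11]
  [-∞, -3, 6, 5, 0]
D(5):
  [0, 2, 11, 10, -1]
  [-∞, 0, 9, 8, -3]
  [-∞, -15, 0, -1, -12]
  [-∞, -14, -5, 0, -11]
  [-∞, -3, 6, 5, 0]
Answer: A* = [[0, 2, 11, 10, -1], [-∞, 0, 9, 8, -3], [-∞, -15, 0, -1, -12], [-∞, -14, -5, 0, -11], [-∞, -3, 6, 5, 0]]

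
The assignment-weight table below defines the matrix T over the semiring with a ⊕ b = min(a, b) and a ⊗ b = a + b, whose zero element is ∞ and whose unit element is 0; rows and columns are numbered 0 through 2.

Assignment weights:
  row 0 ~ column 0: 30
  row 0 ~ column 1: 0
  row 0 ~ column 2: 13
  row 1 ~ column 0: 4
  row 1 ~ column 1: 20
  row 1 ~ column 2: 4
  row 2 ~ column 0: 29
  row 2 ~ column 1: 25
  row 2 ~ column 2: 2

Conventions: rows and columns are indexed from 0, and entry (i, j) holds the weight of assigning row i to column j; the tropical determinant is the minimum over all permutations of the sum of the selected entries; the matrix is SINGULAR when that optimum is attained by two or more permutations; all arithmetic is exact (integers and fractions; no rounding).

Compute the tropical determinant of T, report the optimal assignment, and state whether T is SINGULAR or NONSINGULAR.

σ = (0, 1, 2): 30 + 20 + 2 = 52
σ = (0, 2, 1): 30 + 4 + 25 = 59
σ = (1, 0, 2): 0 + 4 + 2 = 6
σ = (1, 2, 0): 0 + 4 + 29 = 33
σ = (2, 0, 1): 13 + 4 + 25 = 42
σ = (2, 1, 0): 13 + 20 + 29 = 62
Optimal value attained by: σ = (1, 0, 2).
Answer: det⊕(T) = 6; verdict: NONSINGULAR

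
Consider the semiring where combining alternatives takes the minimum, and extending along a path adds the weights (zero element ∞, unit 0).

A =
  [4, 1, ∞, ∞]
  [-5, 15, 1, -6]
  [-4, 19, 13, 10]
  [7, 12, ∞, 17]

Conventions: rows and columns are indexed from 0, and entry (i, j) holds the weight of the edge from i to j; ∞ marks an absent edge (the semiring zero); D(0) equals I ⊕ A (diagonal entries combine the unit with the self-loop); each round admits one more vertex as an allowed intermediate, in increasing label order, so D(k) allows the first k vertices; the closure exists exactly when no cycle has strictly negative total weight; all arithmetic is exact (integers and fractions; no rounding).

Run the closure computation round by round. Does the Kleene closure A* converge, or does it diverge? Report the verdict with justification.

D(0):
  [0, 1, ∞, ∞]
  [-5, 0, 1, -6]
  [-4, 19, 0, 10]
  [7, 12, ∞, 0]
Detection: at round 1, diagonal entry (1, 1) turns strictly negative.
Key observation: the cycle 1->0->1 has total weight (-5) + 1, which is strictly negative.
Answer: DIVERGES — negative cycle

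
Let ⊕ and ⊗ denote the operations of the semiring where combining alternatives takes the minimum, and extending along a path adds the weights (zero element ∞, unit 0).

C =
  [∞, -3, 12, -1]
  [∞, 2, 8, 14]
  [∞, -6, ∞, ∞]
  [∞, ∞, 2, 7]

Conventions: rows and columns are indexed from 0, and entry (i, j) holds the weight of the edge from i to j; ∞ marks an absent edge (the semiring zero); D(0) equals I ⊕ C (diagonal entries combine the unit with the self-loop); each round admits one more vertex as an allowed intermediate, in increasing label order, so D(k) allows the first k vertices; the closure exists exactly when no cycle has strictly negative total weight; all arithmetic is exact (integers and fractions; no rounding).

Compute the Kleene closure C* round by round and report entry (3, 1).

D(0):
  [0, -3, 12, -1]
  [∞, 0, 8, 14]
  [∞, -6, 0, ∞]
  [∞, ∞, 2, 0]
D(1):
  [0, -3, 12, -1]
  [∞, 0, 8, 14]
  [∞, -6, 0, ∞]
  [∞, ∞, 2, 0]
D(2):
  [0, -3, 5, -1]
  [∞, 0, 8, 14]
  [∞, -6, 0, 8]
  [∞, ∞, 2, 0]
D(3):
  [0, -3, 5, -1]
  [∞, 0, 8, 14]
  [∞, -6, 0, 8]
  [∞, -4, 2, 0]
D(4):
  [0, -5, 1, -1]
  [∞, 0, 8, 14]
  [∞, -6, 0, 8]
  [∞, -4, 2, 0]
Answer: C*[3][1] = -4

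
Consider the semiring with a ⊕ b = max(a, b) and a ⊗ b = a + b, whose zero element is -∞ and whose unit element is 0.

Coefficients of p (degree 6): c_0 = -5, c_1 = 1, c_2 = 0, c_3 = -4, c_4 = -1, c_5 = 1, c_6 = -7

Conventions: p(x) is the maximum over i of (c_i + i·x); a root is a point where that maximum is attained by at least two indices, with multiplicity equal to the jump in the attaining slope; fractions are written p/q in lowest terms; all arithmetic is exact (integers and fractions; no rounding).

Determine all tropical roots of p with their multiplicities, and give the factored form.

hull edge (i=0, c=-5) to (i=1, c=1): slope 6, span 1
hull edge (i=1, c=1) to (i=5, c=1): slope 0, span 4
hull edge (i=5, c=1) to (i=6, c=-7): slope -8, span 1
Factored form: p(x) = -7 ⊗ (x ⊕ (-6)) ⊗ (x ⊕ 0) ⊗ (x ⊕ 0) ⊗ (x ⊕ 0) ⊗ (x ⊕ 0) ⊗ (x ⊕ 8)
Answer: roots = -6 (mult 1), 0 (mult 4), 8 (mult 1)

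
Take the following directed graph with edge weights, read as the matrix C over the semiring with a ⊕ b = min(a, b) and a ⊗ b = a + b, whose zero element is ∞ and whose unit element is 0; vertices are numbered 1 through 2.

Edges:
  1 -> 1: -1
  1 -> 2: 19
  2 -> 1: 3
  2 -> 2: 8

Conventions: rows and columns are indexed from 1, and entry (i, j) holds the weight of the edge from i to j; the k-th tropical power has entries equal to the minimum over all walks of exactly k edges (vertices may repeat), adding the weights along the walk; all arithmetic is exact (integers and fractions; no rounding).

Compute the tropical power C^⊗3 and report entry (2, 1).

C^⊗2:
  [-2, 18]
  [2, 16]
C^⊗3:
  [-3, 17]
  [1, 21]
Key observation: the optimum is the walk 2->1->1->1, with weight 3 + (-1) + (-1) = 1.
Optimal value attained by: walk 2->1->1->1.
Answer: (C^⊗3)[2][1] = 1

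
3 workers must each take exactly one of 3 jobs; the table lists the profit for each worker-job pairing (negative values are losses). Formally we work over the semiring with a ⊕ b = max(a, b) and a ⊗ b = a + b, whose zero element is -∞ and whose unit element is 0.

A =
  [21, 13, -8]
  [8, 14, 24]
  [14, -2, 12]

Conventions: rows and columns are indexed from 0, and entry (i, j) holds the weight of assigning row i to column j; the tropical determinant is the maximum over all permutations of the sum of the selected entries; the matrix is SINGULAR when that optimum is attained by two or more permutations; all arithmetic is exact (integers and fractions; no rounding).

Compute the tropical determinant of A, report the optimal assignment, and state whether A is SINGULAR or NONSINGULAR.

σ = (0, 1, 2): 21 + 14 + 12 = 47
σ = (0, 2, 1): 21 + 24 + (-2) = 43
σ = (1, 0, 2): 13 + 8 + 12 = 33
σ = (1, 2, 0): 13 + 24 + 14 = 51
σ = (2, 0, 1): (-8) + 8 + (-2) = -2
σ = (2, 1, 0): (-8) + 14 + 14 = 20
Optimal value attained by: σ = (1, 2, 0).
Answer: det⊕(A) = 51; verdict: NONSINGULAR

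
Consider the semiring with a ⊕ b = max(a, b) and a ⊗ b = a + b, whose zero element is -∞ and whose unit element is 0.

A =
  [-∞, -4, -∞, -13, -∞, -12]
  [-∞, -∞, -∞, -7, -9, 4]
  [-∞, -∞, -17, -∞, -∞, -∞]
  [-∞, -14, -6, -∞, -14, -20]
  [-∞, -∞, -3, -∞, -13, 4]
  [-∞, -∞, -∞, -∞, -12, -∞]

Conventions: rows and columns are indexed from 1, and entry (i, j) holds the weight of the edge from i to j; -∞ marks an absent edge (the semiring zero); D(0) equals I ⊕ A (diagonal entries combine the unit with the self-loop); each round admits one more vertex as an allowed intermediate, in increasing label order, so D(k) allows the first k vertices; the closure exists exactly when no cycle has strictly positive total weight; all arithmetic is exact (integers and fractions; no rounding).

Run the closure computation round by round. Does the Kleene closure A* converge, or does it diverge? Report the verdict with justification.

D(0):
  [0, -4, -∞, -13, -∞, -12]
  [-∞, 0, -∞, -7, -9, 4]
  [-∞, -∞, 0, -∞, -∞, -∞]
  [-∞, -14, -6, 0, -14, -20]
  [-∞, -∞, -3, -∞, 0, 4]
  [-∞, -∞, -∞, -∞, -12, 0]
D(1):
  [0, -4, -∞, -13, -∞, -12]
  [-∞, 0, -∞, -7, -9, 4]
  [-∞, -∞, 0, -∞, -∞, -∞]
  [-∞, -14, -6, 0, -14, -20]
  [-∞, -∞, -3, -∞, 0, 4]
  [-∞, -∞, -∞, -∞, -12, 0]
D(2):
  [0, -4, -∞, -11, -13, 0]
  [-∞, 0, -∞, -7, -9, 4]
  [-∞, -∞, 0, -∞, -∞, -∞]
  [-∞, -14, -6, 0, -14, -10]
  [-∞, -∞, -3, -∞, 0, 4]
  [-∞, -∞, -∞, -∞, -12, 0]
D(3):
  [0, -4, -∞, -11, -13, 0]
  [-∞, 0, -∞, -7, -9, 4]
  [-∞, -∞, 0, -∞, -∞, -∞]
  [-∞, -14, -6, 0, -14, -10]
  [-∞, -∞, -3, -∞, 0, 4]
  [-∞, -∞, -∞, -∞, -12, 0]
D(4):
  [0, -4, -17, -11, -13, 0]
  [-∞, 0, -13, -7, -9, 4]
  [-∞, -∞, 0, -∞, -∞, -∞]
  [-∞, -14, -6, 0, -14, -10]
  [-∞, -∞, -3, -∞, 0, 4]
  [-∞, -∞, -∞, -∞, -12, 0]
D(5):
  [0, -4, -16, -11, -13, 0]
  [-∞, 0, -12, -7, -9, 4]
  [-∞, -∞, 0, -∞, -∞, -∞]
  [-∞, -14, -6, 0, -14, -10]
  [-∞, -∞, -3, -∞, 0, 4]
  [-∞, -∞, -15, -∞, -12, 0]
D(6):
  [0, -4, -15, -11, -12, 0]
  [-∞, 0, -11, -7, -8, 4]
  [-∞, -∞, 0, -∞, -∞, -∞]
  [-∞, -14, -6, 0, -14, -10]
  [-∞, -∞, -3, -∞, 0, 4]
  [-∞, -∞, -15, -∞, -12, 0]
Key observation: every diagonal entry stays at the unit through all rounds, so no improving cycle exists.
Answer: CONVERGES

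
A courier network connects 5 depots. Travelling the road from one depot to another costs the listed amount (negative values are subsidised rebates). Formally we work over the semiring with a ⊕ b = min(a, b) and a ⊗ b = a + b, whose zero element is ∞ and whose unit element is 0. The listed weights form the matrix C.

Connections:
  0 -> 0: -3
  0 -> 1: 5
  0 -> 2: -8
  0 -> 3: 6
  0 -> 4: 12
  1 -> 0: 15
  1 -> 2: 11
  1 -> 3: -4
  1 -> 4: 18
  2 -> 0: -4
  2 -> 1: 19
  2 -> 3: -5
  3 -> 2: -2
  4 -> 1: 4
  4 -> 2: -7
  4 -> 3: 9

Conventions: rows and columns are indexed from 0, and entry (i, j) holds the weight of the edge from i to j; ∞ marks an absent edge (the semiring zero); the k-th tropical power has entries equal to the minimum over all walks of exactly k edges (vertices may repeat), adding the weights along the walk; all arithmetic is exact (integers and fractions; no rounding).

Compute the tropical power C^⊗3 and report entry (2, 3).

C^⊗2:
  [-12, 2, -11, -13, 9]
  [7, 20, -6, 6, 27]
  [-7, 1, -12, 2, 8]
  [-6, 17, ∞, -7, ∞]
  [-11, 12, 7, -12, 22]
C^⊗3:
  [-15, -7, -20, -16, 0]
  [-10, 12, -1, -11, 19]
  [-16, -2, -15, -17, 5]
  [-9, -1, -14, 0, 6]
  [-14, -6, -19, -5, 1]
Key observation: the optimum is the walk 2->0->2->3, with weight (-4) + (-8) + (-5) = -17.
Optimal value attained by: walk 2->0->2->3.
Answer: (C^⊗3)[2][3] = -17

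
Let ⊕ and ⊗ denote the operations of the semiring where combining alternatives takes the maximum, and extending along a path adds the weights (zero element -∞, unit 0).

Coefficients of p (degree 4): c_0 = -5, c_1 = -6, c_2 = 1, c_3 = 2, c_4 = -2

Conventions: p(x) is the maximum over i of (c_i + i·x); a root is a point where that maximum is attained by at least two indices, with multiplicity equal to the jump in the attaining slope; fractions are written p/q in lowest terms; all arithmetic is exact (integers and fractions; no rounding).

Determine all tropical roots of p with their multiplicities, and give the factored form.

hull edge (i=0, c=-5) to (i=2, c=1): slope 3, span 2
hull edge (i=2, c=1) to (i=3, c=2): slope 1, span 1
hull edge (i=3, c=2) to (i=4, c=-2): slope -4, span 1
Factored form: p(x) = -2 ⊗ (x ⊕ (-3)) ⊗ (x ⊕ (-3)) ⊗ (x ⊕ (-1)) ⊗ (x ⊕ 4)
Answer: roots = -3 (mult 2), -1 (mult 1), 4 (mult 1)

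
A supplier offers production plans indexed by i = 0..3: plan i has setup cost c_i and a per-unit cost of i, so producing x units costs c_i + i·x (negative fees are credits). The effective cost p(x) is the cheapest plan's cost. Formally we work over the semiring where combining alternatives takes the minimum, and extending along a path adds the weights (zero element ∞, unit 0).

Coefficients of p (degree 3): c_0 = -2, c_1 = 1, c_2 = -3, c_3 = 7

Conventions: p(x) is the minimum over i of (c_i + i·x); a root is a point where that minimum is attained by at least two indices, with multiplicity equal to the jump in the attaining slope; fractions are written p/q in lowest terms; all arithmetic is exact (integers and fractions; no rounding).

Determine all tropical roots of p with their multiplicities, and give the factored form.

hull edge (i=0, c=-2) to (i=2, c=-3): slope -1/2, span 2
hull edge (i=2, c=-3) to (i=3, c=7): slope 10, span 1
Factored form: p(x) = 7 ⊗ (x ⊕ (-10)) ⊗ (x ⊕ 1/2) ⊗ (x ⊕ 1/2)
Answer: roots = -10 (mult 1), 1/2 (mult 2)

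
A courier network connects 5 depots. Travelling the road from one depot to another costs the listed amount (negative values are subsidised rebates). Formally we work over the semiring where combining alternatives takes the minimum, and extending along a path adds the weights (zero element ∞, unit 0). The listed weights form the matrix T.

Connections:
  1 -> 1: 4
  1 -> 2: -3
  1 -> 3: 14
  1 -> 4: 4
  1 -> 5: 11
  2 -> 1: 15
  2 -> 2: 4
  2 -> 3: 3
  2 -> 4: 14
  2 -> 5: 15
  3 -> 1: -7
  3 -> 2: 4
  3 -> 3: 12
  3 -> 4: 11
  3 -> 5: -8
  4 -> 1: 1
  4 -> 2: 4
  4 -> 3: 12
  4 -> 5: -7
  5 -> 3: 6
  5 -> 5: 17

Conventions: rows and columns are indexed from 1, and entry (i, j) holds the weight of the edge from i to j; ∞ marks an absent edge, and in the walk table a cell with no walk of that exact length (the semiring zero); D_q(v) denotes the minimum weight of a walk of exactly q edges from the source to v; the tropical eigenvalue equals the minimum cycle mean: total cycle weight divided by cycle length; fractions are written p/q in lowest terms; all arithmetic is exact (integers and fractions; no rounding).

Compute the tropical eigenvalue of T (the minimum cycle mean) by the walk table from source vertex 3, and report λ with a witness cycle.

q=0: [∞, ∞, 0, ∞, ∞]
q=1: [-7, 4, 12, 11, -8]
q=2: [-3, -10, -2, -3, 4]
q=3: [-9, -6, -7, 1, -10]
q=4: [-14, -12, -4, -5, -15]
q=5: [-11, -17, -9, -10, -12]
Optimal cycle mean attained by: cycle 1->2->3->1, total (-3) + 3 + (-7), length 3.
Answer: λ = -7/3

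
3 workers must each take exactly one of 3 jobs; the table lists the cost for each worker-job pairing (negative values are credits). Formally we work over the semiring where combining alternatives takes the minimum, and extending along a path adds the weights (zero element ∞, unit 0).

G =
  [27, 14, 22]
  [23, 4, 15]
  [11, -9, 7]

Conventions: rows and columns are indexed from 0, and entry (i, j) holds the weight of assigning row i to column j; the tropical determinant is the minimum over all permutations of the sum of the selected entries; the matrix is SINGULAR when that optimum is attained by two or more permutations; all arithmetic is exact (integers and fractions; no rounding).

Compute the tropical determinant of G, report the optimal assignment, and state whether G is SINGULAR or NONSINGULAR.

σ = (0, 1, 2): 27 + 4 + 7 = 38
σ = (0, 2, 1): 27 + 15 + (-9) = 33
σ = (1, 0, 2): 14 + 23 + 7 = 44
σ = (1, 2, 0): 14 + 15 + 11 = 40
σ = (2, 0, 1): 22 + 23 + (-9) = 36
σ = (2, 1, 0): 22 + 4 + 11 = 37
Optimal value attained by: σ = (0, 2, 1).
Answer: det⊕(G) = 33; verdict: NONSINGULAR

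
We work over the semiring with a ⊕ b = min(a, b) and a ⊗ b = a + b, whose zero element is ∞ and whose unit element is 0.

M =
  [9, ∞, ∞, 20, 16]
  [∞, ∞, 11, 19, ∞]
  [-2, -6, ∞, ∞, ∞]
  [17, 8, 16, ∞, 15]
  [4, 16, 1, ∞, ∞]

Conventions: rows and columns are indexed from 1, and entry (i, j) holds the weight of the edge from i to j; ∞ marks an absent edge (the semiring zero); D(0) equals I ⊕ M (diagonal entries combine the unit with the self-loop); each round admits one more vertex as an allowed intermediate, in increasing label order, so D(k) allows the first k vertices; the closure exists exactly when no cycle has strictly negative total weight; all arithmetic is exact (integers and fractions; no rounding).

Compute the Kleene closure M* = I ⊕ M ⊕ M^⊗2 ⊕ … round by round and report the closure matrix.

D(0):
  [0, ∞, ∞, 20, 16]
  [∞, 0, 11, 19, ∞]
  [-2, -6, 0, ∞, ∞]
  [17, 8, 16, 0, 15]
  [4, 16, 1, ∞, 0]
D(1):
  [0, ∞, ∞, 20, 16]
  [∞, 0, 11, 19, ∞]
  [-2, -6, 0, 18, 14]
  [17, 8, 16, 0, 15]
  [4, 16, 1, 24, 0]
D(2):
  [0, ∞, ∞, 20, 16]
  [∞, 0, 11, 19, ∞]
  [-2, -6, 0, 13, 14]
  [17, 8, 16, 0, 15]
  [4, 16, 1, 24, 0]
D(3):
  [0, ∞, ∞, 20, 16]
  [9, 0, 11, 19, 25]
  [-2, -6, 0, 13, 14]
  [14, 8, 16, 0, 15]
  [-1, -5, 1, 14, 0]
D(4):
  [0, 28, 36, 20, 16]
  [9, 0, 11, 19, 25]
  [-2, -6, 0, 13, 14]
  [14, 8, 16, 0, 15]
  [-1, -5, 1, 14, 0]
D(5):
  [0, 11, 17, 20, 16]
  [9, 0, 11, 19, 25]
  [-2, -6, 0, 13, 14]
  [14, 8, 16, 0, 15]
  [-1, -5, 1, 14, 0]
Answer: M* = [[0, 11, 17, 20, 16], [9, 0, 11, 19, 25], [-2, -6, 0, 13, 14], [14, 8, 16, 0, 15], [-1, -5, 1, 14, 0]]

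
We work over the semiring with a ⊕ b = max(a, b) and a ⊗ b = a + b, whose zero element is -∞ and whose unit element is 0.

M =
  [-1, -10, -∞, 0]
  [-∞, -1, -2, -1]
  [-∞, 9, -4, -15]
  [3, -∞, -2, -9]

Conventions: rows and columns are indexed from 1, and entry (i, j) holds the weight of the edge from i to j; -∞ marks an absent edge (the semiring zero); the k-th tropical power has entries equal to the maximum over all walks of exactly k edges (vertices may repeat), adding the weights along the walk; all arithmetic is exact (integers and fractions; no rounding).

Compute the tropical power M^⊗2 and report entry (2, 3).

M^⊗2:
  [3, -11, -2, -1]
  [2, 7, -3, -2]
  [-12, 8, 7, 8]
  [2, 7, -6, 3]
Key observation: the optimum is the walk 2->2->3, with weight (-1) + (-2) = -3.
Optimal value attained by: walk 2->2->3.
Answer: (M^⊗2)[2][3] = -3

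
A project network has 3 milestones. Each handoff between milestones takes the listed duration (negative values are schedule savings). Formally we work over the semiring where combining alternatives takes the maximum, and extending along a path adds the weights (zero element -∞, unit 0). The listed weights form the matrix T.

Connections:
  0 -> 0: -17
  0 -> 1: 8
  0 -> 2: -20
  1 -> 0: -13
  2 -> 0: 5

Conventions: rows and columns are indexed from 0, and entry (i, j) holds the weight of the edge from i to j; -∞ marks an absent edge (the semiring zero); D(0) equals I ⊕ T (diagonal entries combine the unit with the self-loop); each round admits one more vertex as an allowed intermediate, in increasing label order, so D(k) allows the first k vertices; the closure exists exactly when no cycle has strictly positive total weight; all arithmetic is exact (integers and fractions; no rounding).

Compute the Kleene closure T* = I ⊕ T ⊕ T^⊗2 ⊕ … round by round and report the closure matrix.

D(0):
  [0, 8, -20]
  [-13, 0, -∞]
  [5, -∞, 0]
D(1):
  [0, 8, -20]
  [-13, 0, -33]
  [5, 13, 0]
D(2):
  [0, 8, -20]
  [-13, 0, -33]
  [5, 13, 0]
D(3):
  [0, 8, -20]
  [-13, 0, -33]
  [5, 13, 0]
Answer: T* = [[0, 8, -20], [-13, 0, -33], [5, 13, 0]]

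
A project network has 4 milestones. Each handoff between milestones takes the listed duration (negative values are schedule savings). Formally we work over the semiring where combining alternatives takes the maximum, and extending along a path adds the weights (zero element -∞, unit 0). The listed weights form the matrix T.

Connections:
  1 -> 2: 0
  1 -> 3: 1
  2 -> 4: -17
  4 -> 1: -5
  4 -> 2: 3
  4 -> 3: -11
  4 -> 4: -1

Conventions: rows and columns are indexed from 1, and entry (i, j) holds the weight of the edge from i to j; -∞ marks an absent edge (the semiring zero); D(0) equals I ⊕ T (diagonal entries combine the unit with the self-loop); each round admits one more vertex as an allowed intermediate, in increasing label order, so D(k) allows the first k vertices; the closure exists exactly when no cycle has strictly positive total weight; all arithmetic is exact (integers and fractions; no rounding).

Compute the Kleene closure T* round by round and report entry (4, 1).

D(0):
  [0, 0, 1, -∞]
  [-∞, 0, -∞, -17]
  [-∞, -∞, 0, -∞]
  [-5, 3, -11, 0]
D(1):
  [0, 0, 1, -∞]
  [-∞, 0, -∞, -17]
  [-∞, -∞, 0, -∞]
  [-5, 3, -4, 0]
D(2):
  [0, 0, 1, -17]
  [-∞, 0, -∞, -17]
  [-∞, -∞, 0, -∞]
  [-5, 3, -4, 0]
D(3):
  [0, 0, 1, -17]
  [-∞, 0, -∞, -17]
  [-∞, -∞, 0, -∞]
  [-5, 3, -4, 0]
D(4):
  [0, 0, 1, -17]
  [-22, 0, -21, -17]
  [-∞, -∞, 0, -∞]
  [-5, 3, -4, 0]
Answer: T*[4][1] = -5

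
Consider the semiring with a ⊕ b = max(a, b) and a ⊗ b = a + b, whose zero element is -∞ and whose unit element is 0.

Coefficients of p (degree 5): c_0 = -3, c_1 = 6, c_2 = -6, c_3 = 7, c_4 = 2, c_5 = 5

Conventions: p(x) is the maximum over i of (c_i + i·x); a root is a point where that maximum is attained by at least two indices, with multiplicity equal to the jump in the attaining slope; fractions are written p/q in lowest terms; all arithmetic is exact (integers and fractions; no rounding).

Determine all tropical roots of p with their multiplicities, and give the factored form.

hull edge (i=0, c=-3) to (i=1, c=6): slope 9, span 1
hull edge (i=1, c=6) to (i=3, c=7): slope 1/2, span 2
hull edge (i=3, c=7) to (i=5, c=5): slope -1, span 2
Factored form: p(x) = 5 ⊗ (x ⊕ (-9)) ⊗ (x ⊕ (-1/2)) ⊗ (x ⊕ (-1/2)) ⊗ (x ⊕ 1) ⊗ (x ⊕ 1)
Answer: roots = -9 (mult 1), -1/2 (mult 2), 1 (mult 2)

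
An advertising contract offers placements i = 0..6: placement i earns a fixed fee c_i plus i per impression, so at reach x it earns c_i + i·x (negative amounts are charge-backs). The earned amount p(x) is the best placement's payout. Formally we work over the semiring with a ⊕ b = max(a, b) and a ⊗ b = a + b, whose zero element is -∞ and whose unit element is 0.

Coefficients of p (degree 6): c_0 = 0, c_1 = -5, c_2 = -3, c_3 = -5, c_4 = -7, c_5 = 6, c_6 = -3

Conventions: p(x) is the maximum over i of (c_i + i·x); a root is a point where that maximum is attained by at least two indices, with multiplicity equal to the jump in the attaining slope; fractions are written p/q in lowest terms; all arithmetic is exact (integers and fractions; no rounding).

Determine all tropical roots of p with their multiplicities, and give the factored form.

hull edge (i=0, c=0) to (i=5, c=6): slope 6/5, span 5
hull edge (i=5, c=6) to (i=6, c=-3): slope -9, span 1
Factored form: p(x) = -3 ⊗ (x ⊕ (-6/5)) ⊗ (x ⊕ (-6/5)) ⊗ (x ⊕ (-6/5)) ⊗ (x ⊕ (-6/5)) ⊗ (x ⊕ (-6/5)) ⊗ (x ⊕ 9)
Answer: roots = -6/5 (mult 5), 9 (mult 1)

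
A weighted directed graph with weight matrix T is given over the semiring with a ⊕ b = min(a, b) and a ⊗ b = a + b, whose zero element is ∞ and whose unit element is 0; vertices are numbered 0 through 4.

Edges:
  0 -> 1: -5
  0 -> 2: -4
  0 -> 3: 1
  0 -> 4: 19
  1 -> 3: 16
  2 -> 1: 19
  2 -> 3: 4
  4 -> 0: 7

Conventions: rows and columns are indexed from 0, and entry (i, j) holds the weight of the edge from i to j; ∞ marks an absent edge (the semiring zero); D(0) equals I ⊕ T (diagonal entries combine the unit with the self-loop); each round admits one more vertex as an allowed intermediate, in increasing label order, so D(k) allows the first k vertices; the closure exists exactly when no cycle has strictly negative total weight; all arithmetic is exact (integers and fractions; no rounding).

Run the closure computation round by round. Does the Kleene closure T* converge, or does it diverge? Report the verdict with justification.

D(0):
  [0, -5, -4, 1, 19]
  [∞, 0, ∞, 16, ∞]
  [∞, 19, 0, 4, ∞]
  [∞, ∞, ∞, 0, ∞]
  [7, ∞, ∞, ∞, 0]
D(1):
  [0, -5, -4, 1, 19]
  [∞, 0, ∞, 16, ∞]
  [∞, 19, 0, 4, ∞]
  [∞, ∞, ∞, 0, ∞]
  [7, 2, 3, 8, 0]
D(2):
  [0, -5, -4, 1, 19]
  [∞, 0, ∞, 16, ∞]
  [∞, 19, 0, 4, ∞]
  [∞, ∞, ∞, 0, ∞]
  [7, 2, 3, 8, 0]
D(3):
  [0, -5, -4, 0, 19]
  [∞, 0, ∞, 16, ∞]
  [∞, 19, 0, 4, ∞]
  [∞, ∞, ∞, 0, ∞]
  [7, 2, 3, 7, 0]
D(4):
  [0, -5, -4, 0, 19]
  [∞, 0, ∞, 16, ∞]
  [∞, 19, 0, 4, ∞]
  [∞, ∞, ∞, 0, ∞]
  [7, 2, 3, 7, 0]
D(5):
  [0, -5, -4, 0, 19]
  [∞, 0, ∞, 16, ∞]
  [∞, 19, 0, 4, ∞]
  [∞, ∞, ∞, 0, ∞]
  [7, 2, 3, 7, 0]
Key observation: every diagonal entry stays at the unit through all rounds, so no improving cycle exists.
Answer: CONVERGES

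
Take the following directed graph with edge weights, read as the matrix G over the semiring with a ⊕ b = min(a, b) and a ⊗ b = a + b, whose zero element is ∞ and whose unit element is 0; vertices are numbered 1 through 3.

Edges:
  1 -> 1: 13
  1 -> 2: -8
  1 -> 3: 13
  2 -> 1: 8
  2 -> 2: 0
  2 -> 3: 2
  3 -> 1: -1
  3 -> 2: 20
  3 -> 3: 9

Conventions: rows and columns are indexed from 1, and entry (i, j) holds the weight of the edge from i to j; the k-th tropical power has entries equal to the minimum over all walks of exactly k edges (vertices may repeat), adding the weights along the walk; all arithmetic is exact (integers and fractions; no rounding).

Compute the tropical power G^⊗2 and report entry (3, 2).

G^⊗2:
  [0, -8, -6]
  [1, 0, 2]
  [8, -9, 12]
Key observation: the optimum is the walk 3->1->2, with weight (-1) + (-8) = -9.
Optimal value attained by: walk 3->1->2.
Answer: (G^⊗2)[3][2] = -9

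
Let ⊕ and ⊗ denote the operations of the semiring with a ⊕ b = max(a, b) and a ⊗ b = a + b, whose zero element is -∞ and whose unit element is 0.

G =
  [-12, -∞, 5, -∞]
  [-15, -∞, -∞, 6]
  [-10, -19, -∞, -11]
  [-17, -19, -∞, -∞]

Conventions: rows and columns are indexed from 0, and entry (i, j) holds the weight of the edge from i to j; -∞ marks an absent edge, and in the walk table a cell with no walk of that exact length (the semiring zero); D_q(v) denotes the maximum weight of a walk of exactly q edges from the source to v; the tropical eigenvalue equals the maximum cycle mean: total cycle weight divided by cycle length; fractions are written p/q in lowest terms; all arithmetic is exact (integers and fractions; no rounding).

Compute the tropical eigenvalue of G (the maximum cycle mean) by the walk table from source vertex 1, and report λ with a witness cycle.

q=0: [-∞, 0, -∞, -∞]
q=1: [-15, -∞, -∞, 6]
q=2: [-11, -13, -10, -∞]
q=3: [-20, -29, -6, -7]
q=4: [-16, -25, -15, -17]
Optimal cycle mean attained by: cycle 0->2->0, total 5 + (-10), length 2.
Answer: λ = -5/2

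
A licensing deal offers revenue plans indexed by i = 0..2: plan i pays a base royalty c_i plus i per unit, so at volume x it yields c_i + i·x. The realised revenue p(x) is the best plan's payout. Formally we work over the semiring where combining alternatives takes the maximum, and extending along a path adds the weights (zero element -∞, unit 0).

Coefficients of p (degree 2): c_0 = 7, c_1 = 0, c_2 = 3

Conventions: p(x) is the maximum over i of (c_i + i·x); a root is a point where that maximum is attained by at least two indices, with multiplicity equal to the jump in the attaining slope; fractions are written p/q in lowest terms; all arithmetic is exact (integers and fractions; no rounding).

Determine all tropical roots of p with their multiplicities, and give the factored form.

hull edge (i=0, c=7) to (i=2, c=3): slope -2, span 2
Factored form: p(x) = 3 ⊗ (x ⊕ 2) ⊗ (x ⊕ 2)
Answer: roots = 2 (mult 2)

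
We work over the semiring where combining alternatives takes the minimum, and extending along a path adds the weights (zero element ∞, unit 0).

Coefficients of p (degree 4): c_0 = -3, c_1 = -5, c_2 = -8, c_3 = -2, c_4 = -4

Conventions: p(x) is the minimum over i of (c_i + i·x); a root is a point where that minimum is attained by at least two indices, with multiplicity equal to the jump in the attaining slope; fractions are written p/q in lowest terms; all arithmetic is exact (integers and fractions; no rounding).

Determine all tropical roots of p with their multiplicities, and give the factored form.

hull edge (i=0, c=-3) to (i=2, c=-8): slope -5/2, span 2
hull edge (i=2, c=-8) to (i=4, c=-4): slope 2, span 2
Factored form: p(x) = -4 ⊗ (x ⊕ (-2)) ⊗ (x ⊕ (-2)) ⊗ (x ⊕ 5/2) ⊗ (x ⊕ 5/2)
Answer: roots = -2 (mult 2), 5/2 (mult 2)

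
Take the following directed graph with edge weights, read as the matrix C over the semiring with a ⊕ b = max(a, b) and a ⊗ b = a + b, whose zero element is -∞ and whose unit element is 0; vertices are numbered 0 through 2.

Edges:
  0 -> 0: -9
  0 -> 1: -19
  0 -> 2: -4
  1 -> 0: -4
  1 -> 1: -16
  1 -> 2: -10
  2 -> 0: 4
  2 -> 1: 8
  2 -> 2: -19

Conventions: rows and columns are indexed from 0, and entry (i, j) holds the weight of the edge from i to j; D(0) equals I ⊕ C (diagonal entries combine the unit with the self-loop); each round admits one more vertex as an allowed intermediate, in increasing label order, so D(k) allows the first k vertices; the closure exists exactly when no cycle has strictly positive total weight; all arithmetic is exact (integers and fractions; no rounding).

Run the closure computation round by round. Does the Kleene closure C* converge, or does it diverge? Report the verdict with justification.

D(0):
  [0, -19, -4]
  [-4, 0, -10]
  [4, 8, 0]
D(1):
  [0, -19, -4]
  [-4, 0, -8]
  [4, 8, 0]
D(2):
  [0, -19, -4]
  [-4, 0, -8]
  [4, 8, 0]
D(3):
  [0, 4, -4]
  [-4, 0, -8]
  [4, 8, 0]
Key observation: every diagonal entry stays at the unit through all rounds, so no improving cycle exists.
Answer: CONVERGES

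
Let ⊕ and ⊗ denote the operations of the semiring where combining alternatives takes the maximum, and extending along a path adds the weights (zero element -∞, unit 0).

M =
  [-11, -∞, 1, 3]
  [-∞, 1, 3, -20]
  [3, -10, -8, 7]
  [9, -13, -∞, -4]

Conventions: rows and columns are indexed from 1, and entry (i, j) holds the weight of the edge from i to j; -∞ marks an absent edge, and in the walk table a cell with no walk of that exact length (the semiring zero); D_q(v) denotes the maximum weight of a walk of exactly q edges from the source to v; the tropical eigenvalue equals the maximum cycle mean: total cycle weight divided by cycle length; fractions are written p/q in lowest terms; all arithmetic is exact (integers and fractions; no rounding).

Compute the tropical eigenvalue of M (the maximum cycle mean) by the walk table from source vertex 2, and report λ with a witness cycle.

q=0: [-∞, 0, -∞, -∞]
q=1: [-∞, 1, 3, -20]
q=2: [6, 2, 4, 10]
q=3: [19, 3, 7, 11]
q=4: [20, 4, 20, 22]
Optimal cycle mean attained by: cycle 1->4->1, total 3 + 9, length 2.
Answer: λ = 6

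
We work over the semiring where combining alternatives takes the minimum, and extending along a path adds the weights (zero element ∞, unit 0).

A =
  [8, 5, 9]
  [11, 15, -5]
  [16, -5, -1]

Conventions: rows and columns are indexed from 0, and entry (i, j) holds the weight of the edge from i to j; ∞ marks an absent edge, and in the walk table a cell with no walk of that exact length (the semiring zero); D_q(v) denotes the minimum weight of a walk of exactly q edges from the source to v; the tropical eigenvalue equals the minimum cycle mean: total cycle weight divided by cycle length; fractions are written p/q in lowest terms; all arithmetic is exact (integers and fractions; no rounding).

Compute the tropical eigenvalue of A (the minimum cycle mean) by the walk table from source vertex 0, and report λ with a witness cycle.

q=0: [0, ∞, ∞]
q=1: [8, 5, 9]
q=2: [16, 4, 0]
q=3: [15, -5, -1]
Optimal cycle mean attained by: cycle 1->2->1, total (-5) + (-5), length 2.
Answer: λ = -5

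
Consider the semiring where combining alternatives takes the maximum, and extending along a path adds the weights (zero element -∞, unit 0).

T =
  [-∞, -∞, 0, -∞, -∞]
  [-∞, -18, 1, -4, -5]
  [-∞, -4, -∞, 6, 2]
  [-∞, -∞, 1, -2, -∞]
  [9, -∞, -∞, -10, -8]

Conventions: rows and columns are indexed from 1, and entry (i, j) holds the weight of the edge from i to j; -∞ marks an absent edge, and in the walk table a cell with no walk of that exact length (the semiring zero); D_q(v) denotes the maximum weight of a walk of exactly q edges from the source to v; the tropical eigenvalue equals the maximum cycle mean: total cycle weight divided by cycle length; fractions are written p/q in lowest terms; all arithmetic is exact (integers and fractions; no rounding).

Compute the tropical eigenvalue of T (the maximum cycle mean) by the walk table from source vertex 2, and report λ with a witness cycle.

q=0: [-∞, 0, -∞, -∞, -∞]
q=1: [-∞, -18, 1, -4, -5]
q=2: [4, -3, -3, 7, 3]
q=3: [12, -7, 8, 5, -1]
q=4: [8, 4, 12, 14, 10]
q=5: [19, 8, 15, 18, 14]
Optimal cycle mean attained by: cycle 1->3->5->1, total 0 + 2 + 9, length 3.
Answer: λ = 11/3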